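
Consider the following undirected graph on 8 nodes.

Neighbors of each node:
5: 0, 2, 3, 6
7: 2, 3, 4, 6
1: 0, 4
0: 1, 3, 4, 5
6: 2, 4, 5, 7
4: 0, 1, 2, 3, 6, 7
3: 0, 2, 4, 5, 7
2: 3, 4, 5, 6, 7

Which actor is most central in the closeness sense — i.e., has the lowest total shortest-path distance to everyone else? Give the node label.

Farness (sum of distances to all others) for each node — 0:10, 1:12, 2:9, 3:9, 4:8, 5:10, 6:10, 7:10.
The smallest farness is 8, for 4, so 4 has the highest closeness.

4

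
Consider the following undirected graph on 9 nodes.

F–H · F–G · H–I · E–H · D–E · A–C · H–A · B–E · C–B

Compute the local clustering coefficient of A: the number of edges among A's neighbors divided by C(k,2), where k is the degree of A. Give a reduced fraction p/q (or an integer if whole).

0

A's neighbors: C and H (k = 2).
Possible neighbor pairs: C(2,2) = 1. Edges among them: none → e = 0.
Clustering(A) = 0/1.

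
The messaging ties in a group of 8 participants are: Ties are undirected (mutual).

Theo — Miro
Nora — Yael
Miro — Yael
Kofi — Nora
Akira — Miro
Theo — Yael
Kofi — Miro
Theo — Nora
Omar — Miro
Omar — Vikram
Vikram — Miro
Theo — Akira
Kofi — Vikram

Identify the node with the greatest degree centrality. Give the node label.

Miro

Degrees — Akira:2, Kofi:3, Miro:6, Nora:3, Omar:2, Theo:4, Vikram:3, Yael:3.
The maximum is 6, attained only by Miro.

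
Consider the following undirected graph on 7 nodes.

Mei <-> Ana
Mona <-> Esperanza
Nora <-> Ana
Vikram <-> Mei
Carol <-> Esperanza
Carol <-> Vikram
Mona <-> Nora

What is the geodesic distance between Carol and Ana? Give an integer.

3

One shortest route is Carol – Vikram – Mei – Ana, which uses 3 edges, and at distance 2 from Carol we only reach {Mei, Mona}, which does not include Ana. So d(Carol,Ana) = 3.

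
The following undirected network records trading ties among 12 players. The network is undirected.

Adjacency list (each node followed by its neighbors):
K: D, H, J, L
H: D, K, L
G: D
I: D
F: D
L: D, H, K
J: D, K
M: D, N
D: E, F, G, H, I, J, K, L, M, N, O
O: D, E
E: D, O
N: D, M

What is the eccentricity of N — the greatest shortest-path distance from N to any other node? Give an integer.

2

Distances from N: D:1, E:2, F:2, G:2, H:2, I:2, J:2, K:2, L:2, M:1, O:2.
The largest is 2 (to L, K, I, H, F, O, G, E, and J), so the eccentricity of N is 2.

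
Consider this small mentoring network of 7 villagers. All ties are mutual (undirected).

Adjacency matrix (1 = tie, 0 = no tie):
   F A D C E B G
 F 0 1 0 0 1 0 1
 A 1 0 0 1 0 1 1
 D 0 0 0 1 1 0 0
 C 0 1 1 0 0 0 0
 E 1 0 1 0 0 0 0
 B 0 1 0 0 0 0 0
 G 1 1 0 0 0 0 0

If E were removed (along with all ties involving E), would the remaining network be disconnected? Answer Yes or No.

No

Even without E, every remaining node can still reach every other (the residual graph is connected), so E is not a cut vertex.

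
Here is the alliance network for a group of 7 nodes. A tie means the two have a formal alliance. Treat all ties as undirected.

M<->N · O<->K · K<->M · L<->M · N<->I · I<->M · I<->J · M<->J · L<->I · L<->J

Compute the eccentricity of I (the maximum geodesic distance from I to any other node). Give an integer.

Distances from I: J:1, K:2, L:1, M:1, N:1, O:3.
The largest is 3 (to O), so the eccentricity of I is 3.

3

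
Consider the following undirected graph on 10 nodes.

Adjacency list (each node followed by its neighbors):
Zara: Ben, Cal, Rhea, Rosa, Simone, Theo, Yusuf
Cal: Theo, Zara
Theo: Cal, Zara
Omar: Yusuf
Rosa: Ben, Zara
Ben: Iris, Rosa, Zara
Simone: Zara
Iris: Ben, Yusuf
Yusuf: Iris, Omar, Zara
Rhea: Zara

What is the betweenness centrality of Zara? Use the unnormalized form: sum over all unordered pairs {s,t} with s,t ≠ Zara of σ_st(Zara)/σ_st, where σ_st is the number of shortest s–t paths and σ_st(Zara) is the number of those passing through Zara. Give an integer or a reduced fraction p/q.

Pairs whose geodesics pass through Zara — Omar–Ben: 1/2; Omar–Rhea: 1; Omar–Cal: 1; Omar–Theo: 1; Omar–Simone: 1; Omar–Rosa: 1; Ben–Rhea: 1; Ben–Cal: 1; Ben–Theo: 1; Ben–Simone: 1; Ben–Yusuf: 1/2; Iris–Rhea: 2/2; Iris–Cal: 2/2; Iris–Theo: 2/2 … (+15 more pairs).
All other pairs contribute 0.
Summing the contributions gives betweenness(Zara) = 28.

28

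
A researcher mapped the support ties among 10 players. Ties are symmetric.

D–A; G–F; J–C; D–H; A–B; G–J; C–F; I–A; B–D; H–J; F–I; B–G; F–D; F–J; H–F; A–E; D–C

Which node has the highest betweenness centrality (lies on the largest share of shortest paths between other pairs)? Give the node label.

Unnormalized betweenness of each node: A:19/2, B:29/10, C:11/15, D:271/30, E:0, F:112/15, G:19/10, H:11/15, I:7/5, J:4/3.
A has the largest value, 19/2, making it the main broker — the node through which the most shortest paths run.

A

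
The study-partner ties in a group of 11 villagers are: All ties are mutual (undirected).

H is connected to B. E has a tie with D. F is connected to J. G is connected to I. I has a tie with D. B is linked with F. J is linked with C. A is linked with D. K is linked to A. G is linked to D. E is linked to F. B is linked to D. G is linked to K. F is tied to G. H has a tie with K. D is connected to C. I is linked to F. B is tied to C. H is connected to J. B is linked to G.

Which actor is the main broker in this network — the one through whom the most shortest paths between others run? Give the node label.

Unnormalized betweenness of each node: A:31/30, B:337/60, C:11/6, D:176/15, E:9/20, F:197/30, G:109/20, H:41/15, I:9/20, J:67/30, K:29/10.
D has the largest value, 176/15, making it the main broker — the node through which the most shortest paths run.

D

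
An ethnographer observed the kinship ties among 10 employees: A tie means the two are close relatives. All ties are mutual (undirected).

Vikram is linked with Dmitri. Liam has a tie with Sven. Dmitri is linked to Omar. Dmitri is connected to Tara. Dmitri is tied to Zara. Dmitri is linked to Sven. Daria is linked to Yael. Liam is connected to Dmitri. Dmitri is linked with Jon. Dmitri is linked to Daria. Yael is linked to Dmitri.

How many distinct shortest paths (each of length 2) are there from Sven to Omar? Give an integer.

The shortest distance is 2, and the only length-2 path is Sven–Dmitri–Omar. So there is exactly 1 shortest path.

1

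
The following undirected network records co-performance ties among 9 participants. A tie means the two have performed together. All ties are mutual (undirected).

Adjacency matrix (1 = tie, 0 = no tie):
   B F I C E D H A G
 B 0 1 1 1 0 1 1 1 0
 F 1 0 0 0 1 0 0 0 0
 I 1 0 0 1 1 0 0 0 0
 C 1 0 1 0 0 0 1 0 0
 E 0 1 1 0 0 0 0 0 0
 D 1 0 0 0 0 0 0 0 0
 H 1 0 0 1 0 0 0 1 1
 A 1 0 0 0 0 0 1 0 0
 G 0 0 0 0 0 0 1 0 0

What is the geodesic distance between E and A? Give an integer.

One shortest route is E – F – B – A, which uses 3 edges, and at distance 2 from E we only reach {B, C}, which does not include A. So d(E,A) = 3.

3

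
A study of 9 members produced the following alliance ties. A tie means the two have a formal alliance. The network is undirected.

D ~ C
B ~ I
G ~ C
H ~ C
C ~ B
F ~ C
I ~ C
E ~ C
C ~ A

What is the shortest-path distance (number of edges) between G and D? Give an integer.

One shortest route is G – C – D, which uses 2 edges, and G and D are not directly tied, so nothing shorter exists. So d(G,D) = 2.

2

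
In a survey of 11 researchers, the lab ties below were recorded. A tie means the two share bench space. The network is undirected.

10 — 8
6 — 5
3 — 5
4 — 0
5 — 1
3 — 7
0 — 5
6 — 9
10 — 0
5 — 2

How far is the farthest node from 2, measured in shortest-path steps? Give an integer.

4

Distances from 2: 0:2, 1:2, 3:2, 4:3, 5:1, 6:2, 7:3, 8:4, 9:3, 10:3.
The largest is 4 (to 8), so the eccentricity of 2 is 4.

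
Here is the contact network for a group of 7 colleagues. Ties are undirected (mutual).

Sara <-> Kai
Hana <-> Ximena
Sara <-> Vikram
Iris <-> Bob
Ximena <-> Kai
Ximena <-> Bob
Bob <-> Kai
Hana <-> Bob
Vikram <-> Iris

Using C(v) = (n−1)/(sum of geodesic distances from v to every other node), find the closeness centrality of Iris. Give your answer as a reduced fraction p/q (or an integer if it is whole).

3/5

Distances from Iris: Bob:1, Hana:2, Kai:2, Sara:2, Vikram:1, Ximena:2. Sum = 10.
n = 7, so closeness = 6/10 = 3/5.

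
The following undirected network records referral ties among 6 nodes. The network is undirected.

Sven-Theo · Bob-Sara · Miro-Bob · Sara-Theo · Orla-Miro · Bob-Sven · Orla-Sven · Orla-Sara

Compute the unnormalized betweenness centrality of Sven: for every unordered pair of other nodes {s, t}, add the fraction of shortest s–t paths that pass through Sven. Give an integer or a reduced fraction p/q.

Pairs whose geodesics pass through Sven — Orla–Theo: 1/2; Orla–Bob: 1/3; Theo–Bob: 1/2; Theo–Miro: 2/4.
All other pairs contribute 0.
Summing the contributions gives betweenness(Sven) = 11/6.

11/6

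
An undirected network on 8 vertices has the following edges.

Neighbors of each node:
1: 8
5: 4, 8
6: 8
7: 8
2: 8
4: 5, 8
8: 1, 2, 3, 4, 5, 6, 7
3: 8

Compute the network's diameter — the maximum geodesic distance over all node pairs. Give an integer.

Eccentricity of each node (its greatest distance to any other): 1:2, 2:2, 3:2, 4:2, 5:2, 6:2, 7:2, 8:1.
The maximum eccentricity is 2, realized for instance by the pair 7–2 via 7 – 8 – 2. So the diameter is 2.

2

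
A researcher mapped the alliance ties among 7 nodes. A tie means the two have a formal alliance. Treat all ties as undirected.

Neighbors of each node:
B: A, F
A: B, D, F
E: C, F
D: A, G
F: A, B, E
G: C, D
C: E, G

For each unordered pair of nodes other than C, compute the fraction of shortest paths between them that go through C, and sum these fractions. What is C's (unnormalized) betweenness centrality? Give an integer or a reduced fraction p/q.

2

Pairs whose geodesics pass through C — G–F: 1/2; G–E: 1; D–E: 1/2.
All other pairs contribute 0.
Summing the contributions gives betweenness(C) = 2.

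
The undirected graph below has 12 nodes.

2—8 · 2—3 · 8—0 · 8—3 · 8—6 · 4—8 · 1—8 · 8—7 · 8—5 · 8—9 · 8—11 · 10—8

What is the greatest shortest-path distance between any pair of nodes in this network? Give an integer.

Eccentricity of each node (its greatest distance to any other): 0:2, 1:2, 2:2, 3:2, 4:2, 5:2, 6:2, 7:2, 8:1, 9:2, 10:2, 11:2.
The maximum eccentricity is 2, realized for instance by the pair 10–7 via 10 – 8 – 7. So the diameter is 2.

2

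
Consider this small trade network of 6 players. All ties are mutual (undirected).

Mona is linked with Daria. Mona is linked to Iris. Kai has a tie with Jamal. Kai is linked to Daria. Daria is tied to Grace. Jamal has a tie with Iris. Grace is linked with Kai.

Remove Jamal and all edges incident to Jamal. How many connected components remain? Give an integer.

Jamal's neighbors (Iris and Kai) remain reachable from one another through other ties, so the rest of the network stays in one piece.

1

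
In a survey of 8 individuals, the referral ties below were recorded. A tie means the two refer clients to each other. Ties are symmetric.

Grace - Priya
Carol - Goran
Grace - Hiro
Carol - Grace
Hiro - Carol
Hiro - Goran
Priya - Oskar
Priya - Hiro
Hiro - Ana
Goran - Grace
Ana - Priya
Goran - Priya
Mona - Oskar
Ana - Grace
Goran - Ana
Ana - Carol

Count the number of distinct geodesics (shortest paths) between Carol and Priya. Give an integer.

4

The shortest distance is 2. The length-2 paths are: Carol–Goran–Priya; Carol–Hiro–Priya; Carol–Grace–Priya; Carol–Ana–Priya.
That gives 4 distinct shortest paths.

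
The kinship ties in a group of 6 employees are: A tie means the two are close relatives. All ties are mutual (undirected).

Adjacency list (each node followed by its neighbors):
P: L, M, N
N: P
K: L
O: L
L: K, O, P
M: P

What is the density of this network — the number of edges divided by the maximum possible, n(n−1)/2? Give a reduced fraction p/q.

There are 5 edges and 6 nodes, so the maximum possible is C(6,2) = 15.
Density = 5/15 = 1/3.

1/3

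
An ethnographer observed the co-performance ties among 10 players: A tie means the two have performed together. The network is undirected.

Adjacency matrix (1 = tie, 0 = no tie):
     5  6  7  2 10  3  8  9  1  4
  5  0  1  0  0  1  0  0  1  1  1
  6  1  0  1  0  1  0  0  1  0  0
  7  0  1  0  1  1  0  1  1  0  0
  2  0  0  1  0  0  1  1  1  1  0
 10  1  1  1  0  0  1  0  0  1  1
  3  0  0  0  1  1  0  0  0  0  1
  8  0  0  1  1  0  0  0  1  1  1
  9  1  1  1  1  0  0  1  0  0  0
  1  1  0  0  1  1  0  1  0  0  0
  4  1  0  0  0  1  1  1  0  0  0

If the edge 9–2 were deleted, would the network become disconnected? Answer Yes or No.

Even without that edge, 9 still reaches 2 via 9 – 7 – 2, so the network stays connected. Not a bridge.

No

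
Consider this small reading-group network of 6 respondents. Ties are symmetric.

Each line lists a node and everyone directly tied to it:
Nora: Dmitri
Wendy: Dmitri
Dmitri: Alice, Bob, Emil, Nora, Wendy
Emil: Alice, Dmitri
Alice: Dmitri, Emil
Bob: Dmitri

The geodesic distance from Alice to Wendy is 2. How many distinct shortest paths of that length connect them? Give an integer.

1

The shortest distance is 2, and the only length-2 path is Alice–Dmitri–Wendy. So there is exactly 1 shortest path.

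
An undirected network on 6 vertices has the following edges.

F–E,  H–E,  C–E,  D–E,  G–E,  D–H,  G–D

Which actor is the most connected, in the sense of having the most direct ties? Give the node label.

E

Degrees — C:1, D:3, E:5, F:1, G:2, H:2.
The maximum is 5, attained only by E.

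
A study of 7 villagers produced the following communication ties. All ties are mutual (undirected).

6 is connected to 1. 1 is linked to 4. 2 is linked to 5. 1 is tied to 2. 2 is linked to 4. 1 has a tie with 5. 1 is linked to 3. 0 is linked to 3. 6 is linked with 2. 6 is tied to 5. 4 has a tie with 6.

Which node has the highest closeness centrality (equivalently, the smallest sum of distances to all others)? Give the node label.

Farness (sum of distances to all others) for each node — 0:15, 1:7, 2:9, 3:10, 4:10, 5:10, 6:9.
The smallest farness is 7, for 1, so 1 has the highest closeness.

1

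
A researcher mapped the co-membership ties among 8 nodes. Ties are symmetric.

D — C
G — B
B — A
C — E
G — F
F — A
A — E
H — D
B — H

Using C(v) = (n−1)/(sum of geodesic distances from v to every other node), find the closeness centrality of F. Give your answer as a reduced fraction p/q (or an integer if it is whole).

Distances from F: A:1, B:2, C:3, D:4, E:2, G:1, H:3. Sum = 16.
n = 8, so closeness = 7/16.

7/16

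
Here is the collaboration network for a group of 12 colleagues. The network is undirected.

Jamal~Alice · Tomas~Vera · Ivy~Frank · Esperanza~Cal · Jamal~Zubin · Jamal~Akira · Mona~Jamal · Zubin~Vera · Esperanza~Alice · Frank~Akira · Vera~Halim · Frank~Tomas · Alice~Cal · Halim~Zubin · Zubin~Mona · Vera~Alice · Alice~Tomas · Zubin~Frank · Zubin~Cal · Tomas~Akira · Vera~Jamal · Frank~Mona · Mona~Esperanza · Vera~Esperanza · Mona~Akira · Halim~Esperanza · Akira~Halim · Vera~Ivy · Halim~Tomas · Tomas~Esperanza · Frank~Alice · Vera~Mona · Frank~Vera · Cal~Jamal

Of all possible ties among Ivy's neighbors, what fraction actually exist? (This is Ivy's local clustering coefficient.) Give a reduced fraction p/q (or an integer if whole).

1

Ivy's neighbors: Frank and Vera (k = 2).
Possible neighbor pairs: C(2,2) = 1. Edges among them: Frank–Vera → e = 1.
Clustering(Ivy) = 1/1.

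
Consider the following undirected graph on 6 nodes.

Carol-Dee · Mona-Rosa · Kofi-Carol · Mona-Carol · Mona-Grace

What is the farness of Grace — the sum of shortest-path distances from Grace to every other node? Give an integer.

Distances from Grace: Carol:2, Dee:3, Kofi:3, Mona:1, Rosa:2.
Sum = 2 + 3 + 3 + 1 + 2 = 11.

11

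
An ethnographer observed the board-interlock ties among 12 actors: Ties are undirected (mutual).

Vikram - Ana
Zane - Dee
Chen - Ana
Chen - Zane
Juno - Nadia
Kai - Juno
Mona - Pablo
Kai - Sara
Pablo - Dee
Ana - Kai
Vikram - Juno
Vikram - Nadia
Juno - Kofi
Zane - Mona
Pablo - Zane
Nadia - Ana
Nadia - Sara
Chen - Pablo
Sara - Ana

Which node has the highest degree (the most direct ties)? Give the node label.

Ana

Degrees — Ana:5, Chen:3, Dee:2, Juno:4, Kai:3, Kofi:1, Mona:2, Nadia:4, Pablo:4, Sara:3, Vikram:3, Zane:4.
The maximum is 5, attained only by Ana.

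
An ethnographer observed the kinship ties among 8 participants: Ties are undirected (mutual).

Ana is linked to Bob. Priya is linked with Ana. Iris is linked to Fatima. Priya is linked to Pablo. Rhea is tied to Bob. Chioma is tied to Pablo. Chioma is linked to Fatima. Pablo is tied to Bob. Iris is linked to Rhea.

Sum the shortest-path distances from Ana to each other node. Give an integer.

16

Distances from Ana: Bob:1, Chioma:3, Fatima:4, Iris:3, Pablo:2, Priya:1, Rhea:2.
Sum = 1 + 3 + 4 + 3 + 2 + 1 + 2 = 16.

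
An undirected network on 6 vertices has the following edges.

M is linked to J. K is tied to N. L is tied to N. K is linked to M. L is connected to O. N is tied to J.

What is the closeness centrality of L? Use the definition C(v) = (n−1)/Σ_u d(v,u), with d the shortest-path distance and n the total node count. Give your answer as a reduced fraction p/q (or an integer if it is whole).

5/9

Distances from L: J:2, K:2, M:3, N:1, O:1. Sum = 9.
n = 6, so closeness = 5/9.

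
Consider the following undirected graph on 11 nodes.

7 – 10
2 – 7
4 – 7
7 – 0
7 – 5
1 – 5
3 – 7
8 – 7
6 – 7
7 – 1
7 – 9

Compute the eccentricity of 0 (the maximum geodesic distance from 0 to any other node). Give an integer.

Distances from 0: 1:2, 2:2, 3:2, 4:2, 5:2, 6:2, 7:1, 8:2, 9:2, 10:2.
The largest is 2 (to 4, 1, 9, 2, 6, 10, 5, 3, and 8), so the eccentricity of 0 is 2.

2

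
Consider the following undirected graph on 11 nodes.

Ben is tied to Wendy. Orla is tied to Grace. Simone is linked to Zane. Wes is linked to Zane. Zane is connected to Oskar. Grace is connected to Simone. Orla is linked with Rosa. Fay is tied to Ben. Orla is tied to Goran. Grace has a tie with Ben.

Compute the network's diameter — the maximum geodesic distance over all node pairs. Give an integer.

5

Eccentricity of each node (its greatest distance to any other): Ben:4, Fay:5, Goran:5, Grace:3, Orla:4, Oskar:5, Rosa:5, Simone:3, Wendy:5, Wes:5, Zane:4.
The maximum eccentricity is 5, realized for instance by the pair Oskar–Wendy via Oskar – Zane – Simone – Grace – Ben – Wendy. So the diameter is 5.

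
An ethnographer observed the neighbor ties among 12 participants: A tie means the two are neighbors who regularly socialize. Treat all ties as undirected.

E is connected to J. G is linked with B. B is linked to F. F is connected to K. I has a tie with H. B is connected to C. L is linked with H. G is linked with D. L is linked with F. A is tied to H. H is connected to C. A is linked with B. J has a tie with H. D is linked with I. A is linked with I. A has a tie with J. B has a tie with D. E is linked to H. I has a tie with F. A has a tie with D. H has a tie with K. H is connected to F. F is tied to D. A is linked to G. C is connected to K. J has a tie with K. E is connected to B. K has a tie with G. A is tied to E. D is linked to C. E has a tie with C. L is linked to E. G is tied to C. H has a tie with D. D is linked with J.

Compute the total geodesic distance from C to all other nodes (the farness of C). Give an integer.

Distances from C: A:2, B:1, D:1, E:1, F:2, G:1, H:1, I:2, J:2, K:1, L:2.
Sum = 2 + 1 + 1 + 1 + 2 + 1 + 1 + 2 + 2 + 1 + 2 = 16.

16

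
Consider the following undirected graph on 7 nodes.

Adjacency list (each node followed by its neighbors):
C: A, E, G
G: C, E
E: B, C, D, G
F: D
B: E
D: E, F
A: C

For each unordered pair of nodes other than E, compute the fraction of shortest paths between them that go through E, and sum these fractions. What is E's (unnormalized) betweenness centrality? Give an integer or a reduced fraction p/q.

11

Pairs whose geodesics pass through E — F–G: 1; F–B: 1; F–A: 1; F–C: 1; D–G: 1; D–B: 1; D–A: 1; D–C: 1; G–B: 1; B–A: 1; B–C: 1.
All other pairs contribute 0.
Summing the contributions gives betweenness(E) = 11.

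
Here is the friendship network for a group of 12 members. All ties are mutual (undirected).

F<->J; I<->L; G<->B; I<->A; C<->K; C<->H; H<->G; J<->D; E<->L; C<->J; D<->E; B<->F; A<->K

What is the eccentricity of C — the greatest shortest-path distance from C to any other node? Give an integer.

4

Distances from C: A:2, B:3, D:2, E:3, F:2, G:2, H:1, I:3, J:1, K:1, L:4.
The largest is 4 (to L), so the eccentricity of C is 4.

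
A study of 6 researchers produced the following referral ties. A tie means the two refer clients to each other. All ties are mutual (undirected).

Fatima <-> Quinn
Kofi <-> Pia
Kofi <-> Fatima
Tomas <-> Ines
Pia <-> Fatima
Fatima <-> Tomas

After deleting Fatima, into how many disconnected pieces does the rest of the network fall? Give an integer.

3

Without Fatima, the remaining ties split the others into: {Ines, Tomas}; {Kofi, Pia}; {Quinn}.
That's 3 separate components.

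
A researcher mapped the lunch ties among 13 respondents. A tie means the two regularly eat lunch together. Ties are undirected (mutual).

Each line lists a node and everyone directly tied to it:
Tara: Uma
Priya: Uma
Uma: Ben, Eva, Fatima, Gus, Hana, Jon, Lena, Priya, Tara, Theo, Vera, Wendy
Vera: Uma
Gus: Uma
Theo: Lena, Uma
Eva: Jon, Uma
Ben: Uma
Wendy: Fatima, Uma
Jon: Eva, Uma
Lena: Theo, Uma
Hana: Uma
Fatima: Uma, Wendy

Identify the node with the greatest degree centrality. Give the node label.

Uma

Degrees — Ben:1, Eva:2, Fatima:2, Gus:1, Hana:1, Jon:2, Lena:2, Priya:1, Tara:1, Theo:2, Uma:12, Vera:1, Wendy:2.
The maximum is 12, attained only by Uma.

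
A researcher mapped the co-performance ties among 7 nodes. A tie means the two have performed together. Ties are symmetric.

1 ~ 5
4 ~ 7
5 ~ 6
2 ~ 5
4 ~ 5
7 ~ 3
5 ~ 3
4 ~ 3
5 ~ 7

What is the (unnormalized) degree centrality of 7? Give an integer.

7 is directly tied to 3, 4, and 5. That is 3 neighbors, so the degree of 7 is 3.

3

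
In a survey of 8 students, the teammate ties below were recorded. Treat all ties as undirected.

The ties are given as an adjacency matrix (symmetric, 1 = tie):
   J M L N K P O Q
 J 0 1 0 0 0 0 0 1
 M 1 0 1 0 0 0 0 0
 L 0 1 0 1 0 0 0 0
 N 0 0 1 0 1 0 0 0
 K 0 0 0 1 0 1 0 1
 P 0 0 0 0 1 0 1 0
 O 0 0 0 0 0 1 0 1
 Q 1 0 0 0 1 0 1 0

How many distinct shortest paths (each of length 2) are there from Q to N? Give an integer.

The shortest distance is 2, and the only length-2 path is Q–K–N. So there is exactly 1 shortest path.

1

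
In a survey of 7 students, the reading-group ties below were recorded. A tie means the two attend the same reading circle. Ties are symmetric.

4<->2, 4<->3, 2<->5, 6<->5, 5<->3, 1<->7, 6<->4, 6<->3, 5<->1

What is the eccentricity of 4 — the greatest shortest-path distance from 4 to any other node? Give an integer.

Distances from 4: 1:3, 2:1, 3:1, 5:2, 6:1, 7:4.
The largest is 4 (to 7), so the eccentricity of 4 is 4.

4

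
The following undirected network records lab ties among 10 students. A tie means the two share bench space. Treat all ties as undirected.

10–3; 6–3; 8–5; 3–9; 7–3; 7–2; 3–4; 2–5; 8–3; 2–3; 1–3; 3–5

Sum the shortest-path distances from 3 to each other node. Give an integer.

Distances from 3: 1:1, 2:1, 4:1, 5:1, 6:1, 7:1, 8:1, 9:1, 10:1.
Sum = 1 + 1 + 1 + 1 + 1 + 1 + 1 + 1 + 1 = 9.

9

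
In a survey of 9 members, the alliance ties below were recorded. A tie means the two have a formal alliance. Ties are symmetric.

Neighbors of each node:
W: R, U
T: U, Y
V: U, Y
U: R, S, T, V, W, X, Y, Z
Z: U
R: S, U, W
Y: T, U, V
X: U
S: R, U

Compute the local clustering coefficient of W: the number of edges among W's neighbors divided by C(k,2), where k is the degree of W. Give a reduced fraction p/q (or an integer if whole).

W's neighbors: R and U (k = 2).
Possible neighbor pairs: C(2,2) = 1. Edges among them: R–U → e = 1.
Clustering(W) = 1/1.

1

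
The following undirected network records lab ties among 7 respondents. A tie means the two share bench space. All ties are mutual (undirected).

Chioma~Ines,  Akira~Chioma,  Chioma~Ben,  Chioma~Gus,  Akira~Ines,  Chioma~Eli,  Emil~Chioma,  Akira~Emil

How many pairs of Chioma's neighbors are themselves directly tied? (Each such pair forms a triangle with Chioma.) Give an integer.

Chioma's neighbors: Akira, Ben, Eli, Emil, Gus, and Ines.
Neighbor pairs that are themselves tied: Chioma–Akira–Emil; Chioma–Akira–Ines. Each forms one triangle with Chioma, for 2 in total.

2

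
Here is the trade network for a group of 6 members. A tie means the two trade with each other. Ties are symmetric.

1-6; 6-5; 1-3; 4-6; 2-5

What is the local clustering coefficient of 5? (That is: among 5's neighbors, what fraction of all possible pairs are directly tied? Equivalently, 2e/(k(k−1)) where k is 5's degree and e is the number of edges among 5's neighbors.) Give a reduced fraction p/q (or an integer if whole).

0

5's neighbors: 2 and 6 (k = 2).
Possible neighbor pairs: C(2,2) = 1. Edges among them: none → e = 0.
Clustering(5) = 0/1.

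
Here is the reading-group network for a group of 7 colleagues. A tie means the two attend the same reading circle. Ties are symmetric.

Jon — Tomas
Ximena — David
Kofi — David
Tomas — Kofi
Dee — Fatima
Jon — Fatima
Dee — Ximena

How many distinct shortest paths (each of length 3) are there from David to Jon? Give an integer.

1

The shortest distance is 3, and the only length-3 path is David–Kofi–Tomas–Jon. So there is exactly 1 shortest path.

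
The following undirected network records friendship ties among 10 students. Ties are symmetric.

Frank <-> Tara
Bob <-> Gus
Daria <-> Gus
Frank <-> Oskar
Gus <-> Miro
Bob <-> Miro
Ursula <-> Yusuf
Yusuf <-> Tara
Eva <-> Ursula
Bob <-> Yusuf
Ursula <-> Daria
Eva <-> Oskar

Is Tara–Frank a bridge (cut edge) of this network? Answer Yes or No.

No

Even without that edge, Tara still reaches Frank via Tara – Yusuf – Ursula – Eva – Oskar – Frank, so the network stays connected. Not a bridge.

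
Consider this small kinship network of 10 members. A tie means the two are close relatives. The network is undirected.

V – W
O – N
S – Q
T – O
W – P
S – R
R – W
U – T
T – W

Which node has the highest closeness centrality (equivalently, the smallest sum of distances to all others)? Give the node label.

W

Farness (sum of distances to all others) for each node — N:32, O:24, P:24, Q:34, R:20, S:26, T:18, U:26, V:24, W:16.
The smallest farness is 16, for W, so W has the highest closeness.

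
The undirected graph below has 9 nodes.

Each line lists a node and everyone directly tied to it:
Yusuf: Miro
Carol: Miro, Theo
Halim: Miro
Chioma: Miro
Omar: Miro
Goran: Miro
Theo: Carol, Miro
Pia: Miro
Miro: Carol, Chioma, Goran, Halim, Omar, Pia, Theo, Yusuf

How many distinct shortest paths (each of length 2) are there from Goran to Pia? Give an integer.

The shortest distance is 2, and the only length-2 path is Goran–Miro–Pia. So there is exactly 1 shortest path.

1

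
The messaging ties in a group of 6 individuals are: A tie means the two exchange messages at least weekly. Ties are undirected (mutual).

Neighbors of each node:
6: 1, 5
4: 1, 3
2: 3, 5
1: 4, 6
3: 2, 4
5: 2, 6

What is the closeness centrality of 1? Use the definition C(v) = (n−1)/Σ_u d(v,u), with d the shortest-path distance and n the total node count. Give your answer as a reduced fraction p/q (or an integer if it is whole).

Distances from 1: 2:3, 3:2, 4:1, 5:2, 6:1. Sum = 9.
n = 6, so closeness = 5/9.

5/9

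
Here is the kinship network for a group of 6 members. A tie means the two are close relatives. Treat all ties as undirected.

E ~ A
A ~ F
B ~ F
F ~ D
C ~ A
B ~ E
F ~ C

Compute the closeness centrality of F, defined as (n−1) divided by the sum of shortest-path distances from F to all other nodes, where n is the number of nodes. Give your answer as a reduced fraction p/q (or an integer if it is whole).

5/6

Distances from F: A:1, B:1, C:1, D:1, E:2. Sum = 6.
n = 6, so closeness = 5/6.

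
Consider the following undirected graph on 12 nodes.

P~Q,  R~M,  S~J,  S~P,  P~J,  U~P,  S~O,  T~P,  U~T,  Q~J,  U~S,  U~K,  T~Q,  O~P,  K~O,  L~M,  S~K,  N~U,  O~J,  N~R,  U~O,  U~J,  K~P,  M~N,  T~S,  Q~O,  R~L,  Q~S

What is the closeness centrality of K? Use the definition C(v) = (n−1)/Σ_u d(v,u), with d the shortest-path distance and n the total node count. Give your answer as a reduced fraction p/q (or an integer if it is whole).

Distances from K: J:2, L:4, M:3, N:2, O:1, P:1, Q:2, R:3, S:1, T:2, U:1. Sum = 22.
n = 12, so closeness = 11/22 = 1/2.

1/2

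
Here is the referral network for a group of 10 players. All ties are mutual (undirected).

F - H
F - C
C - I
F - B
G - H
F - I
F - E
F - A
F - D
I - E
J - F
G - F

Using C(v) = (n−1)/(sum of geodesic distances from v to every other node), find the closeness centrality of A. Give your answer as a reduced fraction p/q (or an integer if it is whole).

9/17

Distances from A: B:2, C:2, D:2, E:2, F:1, G:2, H:2, I:2, J:2. Sum = 17.
n = 10, so closeness = 9/17.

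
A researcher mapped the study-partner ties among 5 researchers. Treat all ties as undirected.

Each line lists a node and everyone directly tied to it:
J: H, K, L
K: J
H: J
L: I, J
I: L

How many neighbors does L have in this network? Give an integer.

2

L is directly tied to I and J. That is 2 neighbors, so the degree of L is 2.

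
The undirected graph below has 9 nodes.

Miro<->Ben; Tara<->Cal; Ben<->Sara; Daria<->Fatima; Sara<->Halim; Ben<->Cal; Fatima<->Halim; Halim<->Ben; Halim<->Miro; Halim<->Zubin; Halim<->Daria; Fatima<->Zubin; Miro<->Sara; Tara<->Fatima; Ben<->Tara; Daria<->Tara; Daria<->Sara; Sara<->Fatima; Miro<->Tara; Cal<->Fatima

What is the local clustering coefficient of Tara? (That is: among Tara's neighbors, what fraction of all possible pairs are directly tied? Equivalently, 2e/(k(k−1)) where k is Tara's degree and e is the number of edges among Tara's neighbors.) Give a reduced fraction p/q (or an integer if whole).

Tara's neighbors: Ben, Cal, Daria, Fatima, and Miro (k = 5).
Possible neighbor pairs: C(5,2) = 10. Edges among them: Ben–Cal, Ben–Miro, Cal–Fatima, Daria–Fatima → e = 4.
Clustering(Tara) = 4/10 = 2/5.

2/5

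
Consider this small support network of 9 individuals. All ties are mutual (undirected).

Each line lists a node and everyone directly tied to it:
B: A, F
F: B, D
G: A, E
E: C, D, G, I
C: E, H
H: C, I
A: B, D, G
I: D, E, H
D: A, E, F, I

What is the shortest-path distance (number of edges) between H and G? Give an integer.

One shortest route is H – I – E – G, which uses 3 edges, and at distance 2 from H we only reach {D, E}, which does not include G. So d(H,G) = 3.

3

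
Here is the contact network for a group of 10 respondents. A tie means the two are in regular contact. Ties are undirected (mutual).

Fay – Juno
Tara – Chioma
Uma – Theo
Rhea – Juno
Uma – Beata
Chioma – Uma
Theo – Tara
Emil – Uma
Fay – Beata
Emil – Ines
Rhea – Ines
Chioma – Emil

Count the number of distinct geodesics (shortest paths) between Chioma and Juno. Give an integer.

2

The shortest distance is 4. The length-4 paths are: Chioma–Uma–Beata–Fay–Juno; Chioma–Emil–Ines–Rhea–Juno.
That gives 2 distinct shortest paths.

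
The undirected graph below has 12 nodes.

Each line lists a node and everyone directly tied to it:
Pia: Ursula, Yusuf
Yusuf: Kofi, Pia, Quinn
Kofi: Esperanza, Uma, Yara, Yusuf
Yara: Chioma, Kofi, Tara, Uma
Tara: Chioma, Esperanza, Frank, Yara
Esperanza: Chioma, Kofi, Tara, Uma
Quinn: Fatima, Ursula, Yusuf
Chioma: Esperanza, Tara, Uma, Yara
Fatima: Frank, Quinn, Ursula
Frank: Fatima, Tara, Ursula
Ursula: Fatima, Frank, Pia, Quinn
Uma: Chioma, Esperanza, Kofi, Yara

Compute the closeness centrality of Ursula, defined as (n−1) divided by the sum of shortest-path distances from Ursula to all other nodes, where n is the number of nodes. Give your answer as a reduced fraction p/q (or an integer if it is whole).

Distances from Ursula: Chioma:3, Esperanza:3, Fatima:1, Frank:1, Kofi:3, Pia:1, Quinn:1, Tara:2, Uma:4, Yara:3, Yusuf:2. Sum = 24.
n = 12, so closeness = 11/24.

11/24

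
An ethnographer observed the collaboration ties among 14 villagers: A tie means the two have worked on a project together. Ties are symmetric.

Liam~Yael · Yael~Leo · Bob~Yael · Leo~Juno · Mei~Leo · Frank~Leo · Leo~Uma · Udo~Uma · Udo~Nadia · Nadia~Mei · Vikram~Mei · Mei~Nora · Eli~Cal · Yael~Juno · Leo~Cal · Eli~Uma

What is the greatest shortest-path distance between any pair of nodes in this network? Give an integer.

Eccentricity of each node (its greatest distance to any other): Bob:4, Cal:3, Eli:4, Frank:3, Juno:3, Leo:2, Liam:4, Mei:3, Nadia:4, Nora:4, Udo:4, Uma:3, Vikram:4, Yael:3.
The maximum eccentricity is 4, realized for instance by the pair Liam–Nadia via Liam – Yael – Leo – Mei – Nadia. So the diameter is 4.

4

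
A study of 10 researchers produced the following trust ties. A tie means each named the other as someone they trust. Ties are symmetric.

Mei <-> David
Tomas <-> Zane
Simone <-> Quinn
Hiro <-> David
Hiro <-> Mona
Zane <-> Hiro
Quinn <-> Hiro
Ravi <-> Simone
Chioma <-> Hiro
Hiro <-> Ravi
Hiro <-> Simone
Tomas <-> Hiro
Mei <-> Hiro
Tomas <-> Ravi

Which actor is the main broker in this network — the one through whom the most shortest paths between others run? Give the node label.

Hiro

Unnormalized betweenness of each node: Chioma:0, David:0, Hiro:59/2, Mei:0, Mona:0, Quinn:0, Ravi:1/2, Simone:1/2, Tomas:1/2, Zane:0.
Hiro has the largest value, 59/2, making it the main broker — the node through which the most shortest paths run.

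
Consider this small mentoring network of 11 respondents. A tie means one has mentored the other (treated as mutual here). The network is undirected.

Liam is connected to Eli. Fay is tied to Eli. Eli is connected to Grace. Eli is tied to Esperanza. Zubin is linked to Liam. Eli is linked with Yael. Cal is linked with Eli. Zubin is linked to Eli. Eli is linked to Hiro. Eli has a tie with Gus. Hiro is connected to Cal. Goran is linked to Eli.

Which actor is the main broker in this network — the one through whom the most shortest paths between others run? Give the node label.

Unnormalized betweenness of each node: Cal:0, Eli:43, Esperanza:0, Fay:0, Goran:0, Grace:0, Gus:0, Hiro:0, Liam:0, Yael:0, Zubin:0.
Eli has the largest value, 43, making it the main broker — the node through which the most shortest paths run.

Eli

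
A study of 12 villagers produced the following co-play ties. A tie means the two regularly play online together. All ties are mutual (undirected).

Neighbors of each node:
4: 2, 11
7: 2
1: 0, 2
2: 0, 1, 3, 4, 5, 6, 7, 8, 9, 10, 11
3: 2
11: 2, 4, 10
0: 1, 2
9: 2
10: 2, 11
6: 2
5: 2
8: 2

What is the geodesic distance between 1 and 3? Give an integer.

2

One shortest route is 1 – 2 – 3, which uses 2 edges, and 1 and 3 are not directly tied, so nothing shorter exists. So d(1,3) = 2.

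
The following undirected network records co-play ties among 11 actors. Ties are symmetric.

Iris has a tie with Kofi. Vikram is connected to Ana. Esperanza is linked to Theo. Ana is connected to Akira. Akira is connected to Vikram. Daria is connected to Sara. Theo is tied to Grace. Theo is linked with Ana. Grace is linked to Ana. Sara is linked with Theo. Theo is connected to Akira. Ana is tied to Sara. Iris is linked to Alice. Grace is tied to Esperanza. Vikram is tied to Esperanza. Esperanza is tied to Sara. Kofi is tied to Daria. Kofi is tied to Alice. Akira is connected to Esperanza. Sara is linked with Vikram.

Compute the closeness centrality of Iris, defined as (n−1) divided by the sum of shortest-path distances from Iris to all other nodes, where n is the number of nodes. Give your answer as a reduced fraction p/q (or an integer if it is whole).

10/33

Distances from Iris: Akira:5, Alice:1, Ana:4, Daria:2, Esperanza:4, Grace:5, Kofi:1, Sara:3, Theo:4, Vikram:4. Sum = 33.
n = 11, so closeness = 10/33.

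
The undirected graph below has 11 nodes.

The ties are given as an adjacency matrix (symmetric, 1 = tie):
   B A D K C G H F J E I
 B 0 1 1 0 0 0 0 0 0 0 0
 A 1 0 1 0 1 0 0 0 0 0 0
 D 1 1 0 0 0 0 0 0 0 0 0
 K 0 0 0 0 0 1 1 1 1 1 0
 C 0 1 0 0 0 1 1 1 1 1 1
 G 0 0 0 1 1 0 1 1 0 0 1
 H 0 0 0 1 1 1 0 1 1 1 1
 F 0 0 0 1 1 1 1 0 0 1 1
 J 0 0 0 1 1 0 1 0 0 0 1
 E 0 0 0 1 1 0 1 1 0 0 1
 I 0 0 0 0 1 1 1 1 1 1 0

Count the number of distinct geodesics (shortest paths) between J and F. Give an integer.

4

The shortest distance is 2. The length-2 paths are: J–K–F; J–C–F; J–H–F; J–I–F.
That gives 4 distinct shortest paths.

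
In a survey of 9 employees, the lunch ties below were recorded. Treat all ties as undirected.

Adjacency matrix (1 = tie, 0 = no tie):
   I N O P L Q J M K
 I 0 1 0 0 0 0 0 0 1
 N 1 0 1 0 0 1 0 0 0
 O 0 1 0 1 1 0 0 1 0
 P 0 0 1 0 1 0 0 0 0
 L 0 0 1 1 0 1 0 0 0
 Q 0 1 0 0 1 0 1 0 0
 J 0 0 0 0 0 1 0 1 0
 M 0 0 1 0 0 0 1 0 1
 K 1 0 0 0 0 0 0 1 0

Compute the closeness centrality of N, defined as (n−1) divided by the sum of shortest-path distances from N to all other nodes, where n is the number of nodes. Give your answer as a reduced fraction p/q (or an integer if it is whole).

8/13

Distances from N: I:1, J:2, K:2, L:2, M:2, O:1, P:2, Q:1. Sum = 13.
n = 9, so closeness = 8/13.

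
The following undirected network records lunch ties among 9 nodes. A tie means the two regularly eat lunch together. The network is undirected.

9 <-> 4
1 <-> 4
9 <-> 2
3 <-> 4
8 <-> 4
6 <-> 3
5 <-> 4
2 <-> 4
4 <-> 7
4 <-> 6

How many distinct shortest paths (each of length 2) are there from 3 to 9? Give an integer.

1

The shortest distance is 2, and the only length-2 path is 3–4–9. So there is exactly 1 shortest path.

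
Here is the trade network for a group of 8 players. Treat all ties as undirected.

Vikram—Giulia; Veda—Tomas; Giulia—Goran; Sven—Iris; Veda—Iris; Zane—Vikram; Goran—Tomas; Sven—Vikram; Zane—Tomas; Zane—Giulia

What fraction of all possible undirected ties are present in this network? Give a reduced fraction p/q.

There are 10 edges and 8 nodes, so the maximum possible is C(8,2) = 28.
Density = 10/28 = 5/14.

5/14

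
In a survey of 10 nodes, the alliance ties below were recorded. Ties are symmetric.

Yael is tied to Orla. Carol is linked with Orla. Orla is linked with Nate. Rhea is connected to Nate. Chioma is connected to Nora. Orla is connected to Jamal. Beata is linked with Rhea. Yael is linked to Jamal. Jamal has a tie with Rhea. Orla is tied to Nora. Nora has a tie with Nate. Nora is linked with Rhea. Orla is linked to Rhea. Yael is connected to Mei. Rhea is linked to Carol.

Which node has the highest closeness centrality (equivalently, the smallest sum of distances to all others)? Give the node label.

Orla

Farness (sum of distances to all others) for each node — Beata:21, Carol:18, Chioma:23, Jamal:16, Mei:25, Nate:16, Nora:15, Orla:12, Rhea:13, Yael:17.
The smallest farness is 12, for Orla, so Orla has the highest closeness.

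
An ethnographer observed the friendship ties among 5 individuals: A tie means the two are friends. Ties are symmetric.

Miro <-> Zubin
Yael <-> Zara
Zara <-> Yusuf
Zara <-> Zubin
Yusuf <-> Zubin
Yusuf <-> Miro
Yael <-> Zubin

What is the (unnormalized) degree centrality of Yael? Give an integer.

2

Yael is directly tied to Zara and Zubin. That is 2 neighbors, so the degree of Yael is 2.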